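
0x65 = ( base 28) 3h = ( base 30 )3B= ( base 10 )101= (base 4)1211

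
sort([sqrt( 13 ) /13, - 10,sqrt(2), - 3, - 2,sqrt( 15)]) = [ - 10 , - 3, - 2,sqrt(13)/13, sqrt ( 2),sqrt(15) ] 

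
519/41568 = 173/13856 = 0.01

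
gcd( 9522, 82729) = 1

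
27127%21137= 5990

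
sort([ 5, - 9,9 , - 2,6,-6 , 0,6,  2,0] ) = [ - 9, - 6 , - 2, 0,  0, 2, 5,  6,6, 9]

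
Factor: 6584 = 2^3*823^1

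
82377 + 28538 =110915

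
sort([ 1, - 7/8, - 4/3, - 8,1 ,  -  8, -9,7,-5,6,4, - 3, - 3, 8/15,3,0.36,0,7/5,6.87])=[ - 9, - 8, - 8 , - 5, - 3, - 3, - 4/3, - 7/8, 0,0.36, 8/15,1,1,7/5,3,4,6, 6.87,7]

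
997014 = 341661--655353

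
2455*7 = 17185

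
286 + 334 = 620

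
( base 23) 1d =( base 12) 30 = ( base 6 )100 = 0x24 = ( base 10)36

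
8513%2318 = 1559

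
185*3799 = 702815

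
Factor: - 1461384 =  - 2^3*3^2* 20297^1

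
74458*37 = 2754946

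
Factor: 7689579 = 3^1* 2563193^1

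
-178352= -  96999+-81353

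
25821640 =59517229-33695589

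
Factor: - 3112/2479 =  - 2^3*37^( - 1 )*67^( -1)*389^1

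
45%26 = 19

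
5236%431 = 64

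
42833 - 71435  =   - 28602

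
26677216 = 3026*8816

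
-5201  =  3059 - 8260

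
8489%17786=8489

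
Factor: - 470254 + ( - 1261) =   -  5^1 * 11^1 *8573^1 = - 471515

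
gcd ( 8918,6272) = 98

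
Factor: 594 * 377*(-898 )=-201096324 = -2^2*3^3*11^1*13^1*29^1*449^1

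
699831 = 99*7069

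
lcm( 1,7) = 7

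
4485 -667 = 3818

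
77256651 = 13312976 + 63943675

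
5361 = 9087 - 3726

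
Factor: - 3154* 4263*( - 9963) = 133957536426=2^1 * 3^6* 7^2*19^1  *  29^1 * 41^1 * 83^1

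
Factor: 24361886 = 2^1*47^1*259169^1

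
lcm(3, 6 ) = 6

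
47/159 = 47/159=0.30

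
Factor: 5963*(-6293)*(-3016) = 2^3 *7^1*13^1*29^2*31^1*67^1*89^1 = 113175879544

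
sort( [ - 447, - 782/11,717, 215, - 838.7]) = [  -  838.7 ,  -  447, - 782/11 , 215,717 ]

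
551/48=11 + 23/48=11.48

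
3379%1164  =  1051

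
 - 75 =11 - 86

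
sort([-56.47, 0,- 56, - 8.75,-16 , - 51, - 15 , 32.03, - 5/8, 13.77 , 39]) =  [-56.47, - 56, -51,-16, - 15, - 8.75, - 5/8, 0, 13.77 , 32.03 , 39 ]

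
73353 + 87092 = 160445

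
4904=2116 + 2788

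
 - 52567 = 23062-75629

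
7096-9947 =-2851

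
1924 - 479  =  1445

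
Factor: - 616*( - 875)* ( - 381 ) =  - 2^3*3^1*5^3*7^2*11^1*127^1 = -205359000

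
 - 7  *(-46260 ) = 323820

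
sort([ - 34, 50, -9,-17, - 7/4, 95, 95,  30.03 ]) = [ - 34 , -17, - 9, - 7/4, 30.03 , 50,95, 95 ]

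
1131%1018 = 113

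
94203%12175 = 8978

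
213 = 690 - 477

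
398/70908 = 199/35454   =  0.01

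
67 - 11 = 56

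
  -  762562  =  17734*( - 43 )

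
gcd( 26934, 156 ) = 6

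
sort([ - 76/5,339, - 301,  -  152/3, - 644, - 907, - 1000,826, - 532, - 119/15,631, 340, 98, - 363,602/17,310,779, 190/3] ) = [  -  1000, - 907, - 644, - 532,-363, - 301, - 152/3,-76/5, - 119/15,602/17,  190/3 , 98, 310, 339,340,631, 779,826]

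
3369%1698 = 1671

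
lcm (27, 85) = 2295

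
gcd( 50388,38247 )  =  57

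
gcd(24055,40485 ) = 5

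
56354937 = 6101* 9237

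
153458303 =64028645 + 89429658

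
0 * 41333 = 0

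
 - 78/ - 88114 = 3/3389 = 0.00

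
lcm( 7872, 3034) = 291264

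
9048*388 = 3510624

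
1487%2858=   1487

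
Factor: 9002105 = 5^1*7^1*19^1*13537^1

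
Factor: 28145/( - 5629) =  - 5^1= - 5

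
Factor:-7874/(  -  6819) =2^1*3^ ( - 1) * 31^1*127^1*2273^(-1 )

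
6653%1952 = 797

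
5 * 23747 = 118735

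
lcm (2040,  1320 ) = 22440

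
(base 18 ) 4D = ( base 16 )55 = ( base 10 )85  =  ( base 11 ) 78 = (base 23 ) 3g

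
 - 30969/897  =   - 35 + 142/299=- 34.53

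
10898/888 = 5449/444 =12.27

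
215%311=215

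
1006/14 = 71 + 6/7 = 71.86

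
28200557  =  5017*5621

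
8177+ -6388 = 1789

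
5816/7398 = 2908/3699 = 0.79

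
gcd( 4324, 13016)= 4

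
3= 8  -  5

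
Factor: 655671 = 3^1*19^1*11503^1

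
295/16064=295/16064= 0.02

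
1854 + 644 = 2498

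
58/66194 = 29/33097= 0.00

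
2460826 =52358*47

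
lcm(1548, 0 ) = 0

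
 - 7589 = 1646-9235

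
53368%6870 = 5278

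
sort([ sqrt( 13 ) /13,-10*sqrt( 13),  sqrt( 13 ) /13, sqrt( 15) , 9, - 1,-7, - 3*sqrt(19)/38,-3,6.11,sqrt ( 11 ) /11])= [ - 10*sqrt( 13), - 7, - 3,-1,  -  3 * sqrt( 19) /38 , sqrt ( 13)/13 , sqrt( 13 ) /13,sqrt( 11 )/11 , sqrt( 15),6.11  ,  9]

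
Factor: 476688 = 2^4*3^1*9931^1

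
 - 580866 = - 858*677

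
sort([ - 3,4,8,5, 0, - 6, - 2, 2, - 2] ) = [ - 6, - 3, - 2, - 2,0,2,4,5,8]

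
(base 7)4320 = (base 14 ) 7B7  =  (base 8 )2775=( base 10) 1533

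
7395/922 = 7395/922= 8.02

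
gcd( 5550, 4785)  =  15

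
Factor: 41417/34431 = 83/69 = 3^( -1 )*23^(-1)*83^1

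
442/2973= 442/2973 = 0.15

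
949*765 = 725985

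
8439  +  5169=13608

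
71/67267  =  71/67267 =0.00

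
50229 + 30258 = 80487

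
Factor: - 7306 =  - 2^1*13^1*281^1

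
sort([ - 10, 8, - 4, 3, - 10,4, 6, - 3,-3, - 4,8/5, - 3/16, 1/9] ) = [ - 10, - 10, - 4, - 4, - 3, - 3,-3/16,1/9,8/5,3, 4, 6,8 ] 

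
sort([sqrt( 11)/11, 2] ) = [sqrt ( 11) /11,2] 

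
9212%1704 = 692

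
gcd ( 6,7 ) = 1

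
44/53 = 44/53 = 0.83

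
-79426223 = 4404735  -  83830958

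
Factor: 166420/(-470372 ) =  - 265/749 = - 5^1*7^( - 1 )*53^1*107^(-1) 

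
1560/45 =34 + 2/3= 34.67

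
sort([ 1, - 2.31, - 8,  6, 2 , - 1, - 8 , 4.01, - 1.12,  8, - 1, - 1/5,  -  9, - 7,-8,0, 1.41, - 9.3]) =[ -9.3, - 9, - 8,-8,-8 , - 7, - 2.31, - 1.12,  -  1, - 1, - 1/5, 0, 1, 1.41,2,4.01,6, 8 ] 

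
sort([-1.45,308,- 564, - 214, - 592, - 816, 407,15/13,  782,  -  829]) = [ - 829, - 816,-592, - 564 ,  -  214,-1.45,  15/13,308,  407,782 ] 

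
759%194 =177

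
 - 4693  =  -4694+1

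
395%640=395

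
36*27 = 972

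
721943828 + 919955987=1641899815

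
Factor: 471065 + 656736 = 1127801^1 = 1127801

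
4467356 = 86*51946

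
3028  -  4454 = -1426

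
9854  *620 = 6109480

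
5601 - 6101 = - 500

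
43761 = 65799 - 22038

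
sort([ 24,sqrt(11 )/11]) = [ sqrt( 11)/11,24 ]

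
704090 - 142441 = 561649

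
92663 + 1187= 93850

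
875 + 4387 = 5262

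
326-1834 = -1508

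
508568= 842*604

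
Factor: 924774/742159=2^1*3^1 * 11^(- 1 )*19^(- 1 )*53^(-1)*67^( - 1)*79^1 *1951^1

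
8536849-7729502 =807347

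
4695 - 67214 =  - 62519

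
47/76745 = 47/76745 =0.00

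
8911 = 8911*1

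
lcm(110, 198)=990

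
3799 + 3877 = 7676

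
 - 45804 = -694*66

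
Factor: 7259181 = 3^1*919^1*2633^1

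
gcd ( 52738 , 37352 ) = 14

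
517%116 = 53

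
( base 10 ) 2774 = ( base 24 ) 4JE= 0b101011010110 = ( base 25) 4AO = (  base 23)55e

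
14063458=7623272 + 6440186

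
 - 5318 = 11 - 5329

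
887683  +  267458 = 1155141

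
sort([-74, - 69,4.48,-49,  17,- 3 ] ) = [ - 74 ,  -  69, - 49, - 3,4.48,17]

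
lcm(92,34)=1564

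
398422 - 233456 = 164966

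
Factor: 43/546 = 2^( - 1)*3^ ( - 1 ) * 7^ ( - 1) * 13^( - 1)*43^1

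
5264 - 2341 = 2923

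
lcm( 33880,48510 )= 2134440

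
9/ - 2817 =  - 1 + 312/313 = - 0.00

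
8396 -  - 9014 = 17410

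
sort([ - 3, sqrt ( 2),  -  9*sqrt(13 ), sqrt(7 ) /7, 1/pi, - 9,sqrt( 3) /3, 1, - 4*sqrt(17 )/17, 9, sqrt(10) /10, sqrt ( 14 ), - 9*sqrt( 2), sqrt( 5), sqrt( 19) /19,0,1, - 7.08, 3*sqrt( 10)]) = [ - 9*sqrt( 13) ,- 9*sqrt( 2),  -  9,  -  7.08,-3, - 4 * sqrt(17 ) /17,0, sqrt( 19 )/19,sqrt( 10)/10 , 1/pi,sqrt(7 )/7,  sqrt( 3) /3 , 1,  1,sqrt( 2 ), sqrt( 5) , sqrt(  14 ), 9 , 3 * sqrt(10)] 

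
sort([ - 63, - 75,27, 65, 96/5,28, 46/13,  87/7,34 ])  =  [ -75, - 63,46/13, 87/7,96/5, 27 , 28,34, 65 ] 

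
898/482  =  449/241   =  1.86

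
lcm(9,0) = 0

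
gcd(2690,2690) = 2690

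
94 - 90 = 4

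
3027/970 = 3 + 117/970 = 3.12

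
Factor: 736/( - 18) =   -  368/9 = - 2^4 * 3^(-2 )*23^1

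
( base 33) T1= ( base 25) 1D8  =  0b1110111110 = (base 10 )958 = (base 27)18d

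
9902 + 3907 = 13809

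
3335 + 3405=6740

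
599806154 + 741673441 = 1341479595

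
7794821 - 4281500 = 3513321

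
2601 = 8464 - 5863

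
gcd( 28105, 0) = 28105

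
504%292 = 212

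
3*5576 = 16728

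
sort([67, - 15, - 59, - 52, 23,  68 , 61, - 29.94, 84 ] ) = [-59, - 52, - 29.94, - 15,23,  61,67,68,  84 ]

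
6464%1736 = 1256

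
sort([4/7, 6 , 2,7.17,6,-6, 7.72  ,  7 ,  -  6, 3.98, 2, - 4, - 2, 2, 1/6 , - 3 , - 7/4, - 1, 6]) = [ - 6, - 6, - 4, - 3, - 2, - 7/4, - 1, 1/6,4/7,2,  2,2,3.98, 6 , 6,6, 7 , 7.17,7.72]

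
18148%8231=1686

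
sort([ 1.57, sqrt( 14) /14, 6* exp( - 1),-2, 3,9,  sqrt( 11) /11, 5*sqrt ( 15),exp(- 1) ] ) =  [ - 2, sqrt(14)/14, sqrt( 11)/11,  exp( - 1),1.57, 6* exp( - 1 ),  3,  9,5*sqrt( 15) ]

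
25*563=14075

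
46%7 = 4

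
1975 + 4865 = 6840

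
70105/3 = 70105/3  =  23368.33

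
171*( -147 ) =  - 25137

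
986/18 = 493/9 = 54.78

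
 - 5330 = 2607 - 7937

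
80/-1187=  - 80/1187=- 0.07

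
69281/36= 69281/36 = 1924.47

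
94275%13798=11487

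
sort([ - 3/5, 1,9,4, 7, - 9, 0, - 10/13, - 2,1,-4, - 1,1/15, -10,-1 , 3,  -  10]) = [-10,  -  10, - 9,-4,-2,-1, - 1, - 10/13, - 3/5,0,1/15,  1,1,3,4, 7,9]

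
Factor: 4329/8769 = 3^1*13^1 * 79^( - 1) =39/79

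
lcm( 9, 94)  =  846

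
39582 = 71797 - 32215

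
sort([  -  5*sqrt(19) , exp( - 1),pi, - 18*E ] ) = [- 18*E,- 5*sqrt(19), exp( - 1), pi]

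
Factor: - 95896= - 2^3*11987^1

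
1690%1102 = 588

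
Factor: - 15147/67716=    - 2^(-2 )*17^1 * 19^( - 1 ) = - 17/76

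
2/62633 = 2/62633=   0.00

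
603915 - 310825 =293090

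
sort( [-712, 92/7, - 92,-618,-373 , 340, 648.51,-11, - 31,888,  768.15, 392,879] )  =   [ - 712, - 618,  -  373,-92,-31,-11, 92/7,  340, 392, 648.51, 768.15, 879,888]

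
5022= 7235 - 2213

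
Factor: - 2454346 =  - 2^1*1227173^1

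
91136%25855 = 13571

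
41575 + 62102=103677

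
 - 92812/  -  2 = 46406/1 = 46406.00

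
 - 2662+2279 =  - 383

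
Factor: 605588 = 2^2*151397^1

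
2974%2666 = 308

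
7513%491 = 148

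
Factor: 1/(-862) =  - 2^(-1)*431^ ( - 1)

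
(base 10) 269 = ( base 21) ch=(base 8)415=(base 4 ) 10031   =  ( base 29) 98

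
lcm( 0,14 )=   0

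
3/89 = 3/89=0.03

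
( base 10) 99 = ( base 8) 143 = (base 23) 47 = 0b1100011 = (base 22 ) 4B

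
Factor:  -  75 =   -  3^1*5^2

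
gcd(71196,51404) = 4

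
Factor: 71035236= 2^2*3^2*47^1  *  41983^1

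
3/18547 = 3/18547 = 0.00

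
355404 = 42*8462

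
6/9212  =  3/4606= 0.00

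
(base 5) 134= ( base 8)54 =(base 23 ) 1L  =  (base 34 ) 1a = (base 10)44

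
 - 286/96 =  - 3 + 1/48 = - 2.98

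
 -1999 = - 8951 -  - 6952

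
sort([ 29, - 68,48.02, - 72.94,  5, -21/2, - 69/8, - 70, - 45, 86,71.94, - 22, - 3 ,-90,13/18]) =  [-90 , - 72.94, - 70, - 68,  -  45, - 22,-21/2, - 69/8, - 3,13/18, 5,29, 48.02, 71.94,86]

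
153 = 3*51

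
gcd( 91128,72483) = 3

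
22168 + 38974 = 61142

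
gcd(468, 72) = 36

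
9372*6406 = 60037032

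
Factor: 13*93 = 1209 = 3^1 * 13^1*31^1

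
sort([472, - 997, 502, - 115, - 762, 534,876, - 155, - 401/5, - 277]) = [ - 997, -762, - 277, - 155, - 115, - 401/5,472,502,534,876 ]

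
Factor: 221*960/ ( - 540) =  - 3536/9 = -2^4*3^(-2 )*13^1 *17^1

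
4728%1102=320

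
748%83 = 1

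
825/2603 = 825/2603 = 0.32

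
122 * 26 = 3172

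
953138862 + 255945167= 1209084029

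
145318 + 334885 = 480203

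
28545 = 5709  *5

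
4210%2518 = 1692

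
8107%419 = 146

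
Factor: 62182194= 2^1 * 3^1 * 107^1 * 96857^1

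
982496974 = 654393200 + 328103774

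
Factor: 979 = 11^1*89^1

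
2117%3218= 2117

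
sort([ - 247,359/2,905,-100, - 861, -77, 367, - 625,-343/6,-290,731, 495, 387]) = [- 861, - 625, - 290,-247 , - 100,-77, - 343/6,359/2,  367, 387, 495,731 , 905 ]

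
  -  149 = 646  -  795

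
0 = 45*0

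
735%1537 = 735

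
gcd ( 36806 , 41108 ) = 478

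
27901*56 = 1562456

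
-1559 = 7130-8689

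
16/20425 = 16/20425 = 0.00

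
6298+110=6408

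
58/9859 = 58/9859=0.01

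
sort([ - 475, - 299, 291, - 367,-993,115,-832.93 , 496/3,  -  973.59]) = [-993, - 973.59 ,-832.93,-475, - 367,  -  299, 115, 496/3 , 291 ] 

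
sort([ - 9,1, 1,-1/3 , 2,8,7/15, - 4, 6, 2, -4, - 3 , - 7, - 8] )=[ - 9, - 8, - 7, - 4, - 4 , - 3,-1/3,  7/15, 1, 1, 2 , 2,6  ,  8 ]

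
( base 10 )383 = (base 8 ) 577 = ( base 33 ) BK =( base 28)DJ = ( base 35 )ax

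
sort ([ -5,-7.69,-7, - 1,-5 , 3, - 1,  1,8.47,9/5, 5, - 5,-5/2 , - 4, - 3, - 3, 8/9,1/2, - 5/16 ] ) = [ - 7.69,  -  7, - 5, - 5, - 5, - 4, - 3, - 3, - 5/2, - 1, - 1, - 5/16,  1/2,8/9,  1,9/5, 3,  5, 8.47 ]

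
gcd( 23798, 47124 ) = 2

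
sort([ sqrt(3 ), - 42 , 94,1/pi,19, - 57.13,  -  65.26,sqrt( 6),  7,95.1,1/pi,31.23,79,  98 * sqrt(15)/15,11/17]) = [ - 65.26,-57.13, - 42,1/pi , 1/pi, 11/17,sqrt(3), sqrt( 6),7,19,98*sqrt(15)/15, 31.23, 79, 94,95.1] 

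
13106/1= 13106= 13106.00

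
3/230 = 3/230 = 0.01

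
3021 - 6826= - 3805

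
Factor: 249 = 3^1*83^1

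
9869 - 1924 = 7945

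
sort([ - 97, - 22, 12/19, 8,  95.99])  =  [-97,  -  22, 12/19 , 8, 95.99 ]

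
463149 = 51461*9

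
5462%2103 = 1256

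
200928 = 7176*28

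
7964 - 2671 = 5293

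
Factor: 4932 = 2^2*3^2*137^1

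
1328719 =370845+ 957874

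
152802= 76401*2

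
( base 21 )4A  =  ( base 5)334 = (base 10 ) 94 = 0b1011110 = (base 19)4i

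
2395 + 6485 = 8880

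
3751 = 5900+-2149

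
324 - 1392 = -1068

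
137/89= 137/89 = 1.54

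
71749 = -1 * (  -  71749 ) 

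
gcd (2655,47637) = 9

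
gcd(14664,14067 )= 3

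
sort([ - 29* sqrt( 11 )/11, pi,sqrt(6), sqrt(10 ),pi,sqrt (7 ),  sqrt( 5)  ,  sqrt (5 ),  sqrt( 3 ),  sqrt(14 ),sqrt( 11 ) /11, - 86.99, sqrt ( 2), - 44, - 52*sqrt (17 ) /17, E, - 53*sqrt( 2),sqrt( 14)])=[ - 86.99, - 53*sqrt(2), - 44 ,-52*sqrt( 17 ) /17, - 29*sqrt(11 ) /11, sqrt( 11)/11,sqrt(2), sqrt( 3 ), sqrt(5),  sqrt( 5),sqrt( 6), sqrt( 7 ), E,pi,  pi,sqrt( 10), sqrt( 14 ), sqrt( 14)]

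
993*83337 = 82753641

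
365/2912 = 365/2912=0.13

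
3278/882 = 3 + 316/441=3.72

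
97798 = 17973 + 79825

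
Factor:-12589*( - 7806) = 98269734= 2^1*3^1*1301^1*12589^1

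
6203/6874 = 6203/6874 = 0.90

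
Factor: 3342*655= 2189010 = 2^1*3^1* 5^1*131^1*557^1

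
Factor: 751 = 751^1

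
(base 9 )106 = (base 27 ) 36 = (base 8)127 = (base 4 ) 1113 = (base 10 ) 87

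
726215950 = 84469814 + 641746136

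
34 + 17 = 51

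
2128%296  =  56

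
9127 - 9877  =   - 750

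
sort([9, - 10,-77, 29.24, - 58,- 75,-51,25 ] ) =[ - 77, - 75,-58, - 51,  -  10, 9,25, 29.24 ]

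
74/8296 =37/4148=   0.01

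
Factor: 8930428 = 2^2*13^1*263^1 * 653^1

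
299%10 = 9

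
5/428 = 5/428 = 0.01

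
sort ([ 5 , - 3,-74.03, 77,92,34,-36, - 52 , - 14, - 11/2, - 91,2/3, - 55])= [ - 91, - 74.03, -55, -52, - 36, - 14, - 11/2,-3, 2/3,5,34,77 , 92]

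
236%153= 83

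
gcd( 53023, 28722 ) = 1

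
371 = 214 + 157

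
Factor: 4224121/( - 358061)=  - 43^( - 1)*137^1  *  757^(-1 ) * 2803^1  =  - 384011/32551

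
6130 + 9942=16072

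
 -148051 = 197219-345270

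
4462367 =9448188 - 4985821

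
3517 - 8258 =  - 4741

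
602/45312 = 301/22656=0.01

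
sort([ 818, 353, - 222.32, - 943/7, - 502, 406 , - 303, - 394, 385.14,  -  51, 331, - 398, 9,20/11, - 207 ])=[ - 502, - 398, - 394, - 303, - 222.32, - 207, - 943/7, - 51,20/11,9,331,353,385.14, 406,818 ] 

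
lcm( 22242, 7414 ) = 22242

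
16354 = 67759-51405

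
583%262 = 59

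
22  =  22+0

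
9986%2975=1061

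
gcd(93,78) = 3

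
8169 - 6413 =1756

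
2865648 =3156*908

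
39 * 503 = 19617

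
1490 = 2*745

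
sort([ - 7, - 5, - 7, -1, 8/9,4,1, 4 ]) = [ - 7, - 7, - 5, - 1, 8/9 , 1,4,4]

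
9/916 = 9/916 = 0.01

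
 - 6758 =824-7582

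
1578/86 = 789/43  =  18.35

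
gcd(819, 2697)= 3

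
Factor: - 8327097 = -3^3* 308411^1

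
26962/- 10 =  - 13481/5 = - 2696.20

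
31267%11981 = 7305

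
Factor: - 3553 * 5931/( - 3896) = 21072843/3896= 2^( - 3)*3^2*11^1 * 17^1* 19^1*487^( - 1) * 659^1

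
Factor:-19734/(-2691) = 22/3 =2^1 * 3^(-1)*11^1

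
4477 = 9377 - 4900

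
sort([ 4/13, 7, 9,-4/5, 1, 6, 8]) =[ - 4/5,4/13,  1, 6, 7, 8, 9] 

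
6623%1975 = 698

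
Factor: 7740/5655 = 2^2*3^1*13^(-1)*29^( - 1) * 43^1  =  516/377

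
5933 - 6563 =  - 630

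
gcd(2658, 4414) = 2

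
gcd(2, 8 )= 2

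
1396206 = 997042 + 399164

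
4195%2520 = 1675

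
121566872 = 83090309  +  38476563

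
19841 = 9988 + 9853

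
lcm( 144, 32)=288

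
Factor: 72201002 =2^1*23^1*467^1*3361^1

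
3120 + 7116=10236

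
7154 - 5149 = 2005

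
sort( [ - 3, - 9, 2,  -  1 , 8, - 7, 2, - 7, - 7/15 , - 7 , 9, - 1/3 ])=[ - 9, - 7, - 7 , - 7, - 3,  -  1 , - 7/15, - 1/3,2, 2, 8 , 9]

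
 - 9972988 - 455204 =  - 10428192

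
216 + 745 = 961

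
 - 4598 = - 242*19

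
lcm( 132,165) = 660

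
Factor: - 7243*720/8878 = -2^3*3^2*5^1*23^( - 1 )*193^( - 1)*7243^1 = - 2607480/4439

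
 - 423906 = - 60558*7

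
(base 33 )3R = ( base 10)126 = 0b1111110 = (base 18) 70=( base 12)A6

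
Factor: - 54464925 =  - 3^1*5^2*19^1*37^1*1033^1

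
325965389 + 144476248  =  470441637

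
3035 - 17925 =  -14890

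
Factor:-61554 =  - 2^1*3^1 * 10259^1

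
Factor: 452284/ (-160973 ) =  - 2^2*7^1*17^ (-2)* 29^1 = -812/289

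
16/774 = 8/387 = 0.02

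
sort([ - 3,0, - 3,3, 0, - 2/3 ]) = [-3, - 3 ,-2/3 , 0,0 , 3] 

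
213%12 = 9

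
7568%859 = 696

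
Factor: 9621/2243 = 3^2*1069^1* 2243^( - 1) 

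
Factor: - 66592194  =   - 2^1* 3^1*1451^1*7649^1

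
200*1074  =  214800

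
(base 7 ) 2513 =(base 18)2G5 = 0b1110101101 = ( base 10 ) 941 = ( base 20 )271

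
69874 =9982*7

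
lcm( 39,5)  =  195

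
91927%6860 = 2747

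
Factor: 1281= 3^1 * 7^1*61^1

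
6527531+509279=7036810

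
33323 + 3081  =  36404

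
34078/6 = 17039/3= 5679.67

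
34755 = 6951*5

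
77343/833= 92 + 101/119 = 92.85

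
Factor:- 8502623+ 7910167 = -592456 = -  2^3*  103^1 * 719^1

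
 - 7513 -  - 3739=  -3774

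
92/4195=92/4195  =  0.02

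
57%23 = 11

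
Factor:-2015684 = - 2^2*11^1*61^1*751^1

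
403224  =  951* 424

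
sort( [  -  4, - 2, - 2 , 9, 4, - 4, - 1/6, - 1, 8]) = [  -  4, - 4, - 2,  -  2, - 1,-1/6,  4, 8,9 ]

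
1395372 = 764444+630928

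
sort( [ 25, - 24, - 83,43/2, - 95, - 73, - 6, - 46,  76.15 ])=[  -  95,- 83, - 73, - 46,-24 ,-6,43/2, 25, 76.15 ]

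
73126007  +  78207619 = 151333626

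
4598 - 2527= 2071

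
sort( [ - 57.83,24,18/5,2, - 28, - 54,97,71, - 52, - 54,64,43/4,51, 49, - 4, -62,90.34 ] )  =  [ - 62, - 57.83, - 54,-54, - 52, - 28, - 4, 2, 18/5, 43/4,24,49,51,64,71,90.34,97]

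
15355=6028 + 9327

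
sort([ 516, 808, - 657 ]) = [ - 657, 516, 808 ]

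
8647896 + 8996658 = 17644554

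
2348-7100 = - 4752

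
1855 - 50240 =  - 48385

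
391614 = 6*65269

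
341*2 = 682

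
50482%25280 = 25202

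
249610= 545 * 458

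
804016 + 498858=1302874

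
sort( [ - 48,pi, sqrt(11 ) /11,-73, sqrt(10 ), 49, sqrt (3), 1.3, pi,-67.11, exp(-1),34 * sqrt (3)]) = [ - 73 ,- 67.11, - 48, sqrt(11 ) /11, exp (-1 ), 1.3, sqrt(3 ), pi, pi, sqrt(10), 49, 34 * sqrt (3 ) ]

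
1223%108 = 35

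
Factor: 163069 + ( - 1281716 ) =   -  47^1 * 23801^1 = -  1118647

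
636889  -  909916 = - 273027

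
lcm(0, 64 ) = 0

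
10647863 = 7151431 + 3496432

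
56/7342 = 28/3671 = 0.01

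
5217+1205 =6422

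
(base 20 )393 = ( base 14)70B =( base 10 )1383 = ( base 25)258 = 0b10101100111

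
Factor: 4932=2^2 * 3^2*137^1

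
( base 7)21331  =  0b1010011000010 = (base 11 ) 3aa1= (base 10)5314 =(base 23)a11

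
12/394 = 6/197 = 0.03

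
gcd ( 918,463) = 1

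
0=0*64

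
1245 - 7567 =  - 6322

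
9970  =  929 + 9041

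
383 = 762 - 379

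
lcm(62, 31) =62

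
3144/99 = 1048/33 = 31.76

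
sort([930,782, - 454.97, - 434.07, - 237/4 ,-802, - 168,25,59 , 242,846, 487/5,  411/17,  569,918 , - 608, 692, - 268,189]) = [ - 802, - 608, - 454.97, - 434.07, - 268, - 168, - 237/4,411/17,25,59,487/5, 189, 242,569,692,782,846, 918, 930 ]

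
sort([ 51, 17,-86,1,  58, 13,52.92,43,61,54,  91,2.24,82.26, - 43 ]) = [-86,- 43,  1, 2.24,13, 17, 43,  51 , 52.92,54 , 58, 61,82.26,  91 ] 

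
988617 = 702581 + 286036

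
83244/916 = 90 + 201/229 = 90.88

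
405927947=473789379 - 67861432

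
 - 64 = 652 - 716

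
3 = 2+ 1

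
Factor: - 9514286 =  - 2^1*79^1*60217^1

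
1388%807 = 581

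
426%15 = 6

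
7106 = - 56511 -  - 63617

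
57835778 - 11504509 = 46331269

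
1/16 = 1/16 = 0.06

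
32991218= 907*36374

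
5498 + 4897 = 10395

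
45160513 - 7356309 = 37804204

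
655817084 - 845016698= - 189199614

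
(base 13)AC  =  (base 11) 11a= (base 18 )7g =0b10001110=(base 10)142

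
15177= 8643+6534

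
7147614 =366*19529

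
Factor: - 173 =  - 173^1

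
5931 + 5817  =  11748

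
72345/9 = 24115/3 =8038.33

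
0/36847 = 0=0.00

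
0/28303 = 0 =0.00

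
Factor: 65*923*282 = 2^1 * 3^1*5^1 * 13^2*47^1 * 71^1 = 16918590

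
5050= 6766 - 1716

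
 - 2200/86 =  - 1100/43 = -  25.58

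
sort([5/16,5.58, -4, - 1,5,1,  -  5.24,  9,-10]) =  [ - 10, - 5.24, - 4, -1, 5/16, 1 , 5,5.58,9]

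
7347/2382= 3  +  67/794 = 3.08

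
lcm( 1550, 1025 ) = 63550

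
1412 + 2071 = 3483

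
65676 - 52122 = 13554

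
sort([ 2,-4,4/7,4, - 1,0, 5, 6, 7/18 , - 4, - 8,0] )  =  [  -  8, - 4,-4, - 1,0, 0, 7/18,4/7,2 , 4,5,6]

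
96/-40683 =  - 32/13561 = - 0.00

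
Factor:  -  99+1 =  - 2^1 * 7^2 = - 98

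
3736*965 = 3605240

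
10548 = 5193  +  5355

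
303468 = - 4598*(-66 )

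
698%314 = 70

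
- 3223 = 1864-5087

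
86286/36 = 14381/6 = 2396.83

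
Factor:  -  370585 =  - 5^1*137^1 * 541^1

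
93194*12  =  1118328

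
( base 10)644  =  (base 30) LE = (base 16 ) 284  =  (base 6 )2552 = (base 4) 22010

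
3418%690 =658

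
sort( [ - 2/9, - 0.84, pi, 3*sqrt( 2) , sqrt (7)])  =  [ - 0.84, - 2/9,  sqrt( 7 ),pi,3*sqrt(2) ]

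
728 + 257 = 985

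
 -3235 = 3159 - 6394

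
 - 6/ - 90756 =1/15126 = 0.00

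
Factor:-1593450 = -2^1*3^2*5^2*3541^1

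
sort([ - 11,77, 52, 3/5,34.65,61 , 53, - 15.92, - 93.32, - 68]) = [ - 93.32, - 68, - 15.92, - 11,3/5, 34.65,  52,  53,61,77 ]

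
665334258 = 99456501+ 565877757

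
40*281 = 11240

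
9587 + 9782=19369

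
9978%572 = 254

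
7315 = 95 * 77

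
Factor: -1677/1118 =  - 2^( - 1)*3^1 = - 3/2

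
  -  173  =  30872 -31045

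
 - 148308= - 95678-52630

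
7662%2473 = 243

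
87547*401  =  35106347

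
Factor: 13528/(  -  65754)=-2^2*3^( - 2)*13^( - 1)*19^1*89^1*281^( - 1 ) = -6764/32877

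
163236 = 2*81618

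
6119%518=421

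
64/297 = 64/297= 0.22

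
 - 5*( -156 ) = 780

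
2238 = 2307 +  - 69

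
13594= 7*1942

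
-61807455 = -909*67995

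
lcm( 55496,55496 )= 55496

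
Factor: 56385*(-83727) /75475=  -  944189379/15095 = -3^5*5^( - 1 )*7^2*179^1*443^1*3019^ ( - 1 ) 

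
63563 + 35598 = 99161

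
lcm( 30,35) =210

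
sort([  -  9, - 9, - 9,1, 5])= [ - 9, - 9, - 9, 1, 5 ]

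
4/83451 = 4/83451  =  0.00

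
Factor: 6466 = 2^1 * 53^1 *61^1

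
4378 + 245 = 4623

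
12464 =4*3116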